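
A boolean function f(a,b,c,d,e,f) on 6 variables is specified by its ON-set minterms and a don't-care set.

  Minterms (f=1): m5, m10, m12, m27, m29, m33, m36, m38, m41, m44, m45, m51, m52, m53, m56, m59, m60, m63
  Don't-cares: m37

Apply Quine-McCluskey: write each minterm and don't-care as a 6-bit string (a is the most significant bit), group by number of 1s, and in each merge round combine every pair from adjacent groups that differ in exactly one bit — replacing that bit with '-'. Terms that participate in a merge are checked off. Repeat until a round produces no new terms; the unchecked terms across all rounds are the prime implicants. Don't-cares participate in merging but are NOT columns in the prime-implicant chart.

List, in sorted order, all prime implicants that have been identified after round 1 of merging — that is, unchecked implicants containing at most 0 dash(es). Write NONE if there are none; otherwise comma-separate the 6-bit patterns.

001010, 011101

[col 0] 000101*, 001010, 001100*, 011011*, 011101, 100001*, 100100*, 100101*, 100110*, 101001*, 101100*, 101101*, 110011*, 110100*, 110101*, 111000*, 111011*, 111100*, 111111*
[col 1] -00101, -01100, -11011, 1-0100*, 1-0101*, 1-1100*, 10-001*, 10-100*, 10-101*, 100-01*, 1001-0, 10010-*, 101-01*, 10110-*, 11-011, 11-100*, 11010-*, 111-00, 111-11
[col 2] 1--100, 1-010-, 10--01, 10-10-
Prime implicants: -00101, -01100, -11011, 001010, 011101, 1--100, 1-010-, 10--01, 10-10-, 1001-0, 11-011, 111-00, 111-11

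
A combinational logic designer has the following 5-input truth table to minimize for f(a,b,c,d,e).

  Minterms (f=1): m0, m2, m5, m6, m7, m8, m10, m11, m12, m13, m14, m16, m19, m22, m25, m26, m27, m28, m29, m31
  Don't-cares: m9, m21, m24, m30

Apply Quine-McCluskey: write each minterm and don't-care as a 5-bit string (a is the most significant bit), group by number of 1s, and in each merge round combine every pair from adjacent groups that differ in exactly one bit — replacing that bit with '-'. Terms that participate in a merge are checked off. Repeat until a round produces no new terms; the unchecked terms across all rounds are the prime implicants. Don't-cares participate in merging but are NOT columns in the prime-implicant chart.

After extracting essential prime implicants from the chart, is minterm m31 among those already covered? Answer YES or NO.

[col 0] 00000*, 00010*, 00101*, 00110*, 00111*, 01000*, 01001*, 01010*, 01011*, 01100*, 01101*, 01110*, 10000*, 10011*, 10101*, 10110*, 11000*, 11001*, 11010*, 11011*, 11100*, 11101*, 11110*, 11111*
[col 1] -0000*, -0101*, -0110*, -1000*, -1001*, -1010*, -1011*, -1100*, -1101*, -1110*, 0-000*, 0-010*, 0-101*, 0-110*, 00-10*, 000-0*, 001-1, 0011-, 01-00*, 01-01*, 01-10*, 010-0*, 010-1*, 0100-*, 0101-*, 011-0*, 0110-*, 1-000*, 1-011, 1-101*, 1-110*, 11-00*, 11-01*, 11-10*, 11-11*, 110-0*, 110-1*, 1100-*, 1101-*, 111-0*, 111-1*, 1110-*, 1111-*
[col 2] --000, --101, --110, -1-00*, -1-01*, -1-10*, -10-0*, -10-1*, -100-*, -101-*, -11-0*, -110-*, 0--10, 0-0-0, 01--0*, 01-0-*, 010--*, 11--0*, 11--1*, 11-0-*, 11-1-*, 110--*, 111--*
[col 3] -1--0, -1-0-, -10--, 11---
Prime implicants: --000, --101, --110, -1--0, -1-0-, -10--, 0--10, 0-0-0, 001-1, 0011-, 1-011, 11---
PI chart (minterm → PIs covering it):
  0 | --000,0-0-0
  2 | 0--10,0-0-0
  5 | --101,001-1
  6 | --110,0--10,0011-
  7 | 001-1,0011-
  8 | --000,-1--0,-1-0-,-10--,0-0-0
  10 | -1--0,-10--,0--10,0-0-0
  11 | -10--  (sole → essential)
  12 | -1--0,-1-0-
  13 | --101,-1-0-
  14 | --110,-1--0,0--10
  16 | --000  (sole → essential)
  19 | 1-011  (sole → essential)
  22 | --110  (sole → essential)
  25 | -1-0-,-10--,11---
  26 | -1--0,-10--,11---
  27 | -10--,1-011,11---
  28 | -1--0,-1-0-,11---
  29 | --101,-1-0-,11---
  31 | 11---  (sole → essential)
Essential prime implicants: --000, --110, -10--, 1-011, 11---

YES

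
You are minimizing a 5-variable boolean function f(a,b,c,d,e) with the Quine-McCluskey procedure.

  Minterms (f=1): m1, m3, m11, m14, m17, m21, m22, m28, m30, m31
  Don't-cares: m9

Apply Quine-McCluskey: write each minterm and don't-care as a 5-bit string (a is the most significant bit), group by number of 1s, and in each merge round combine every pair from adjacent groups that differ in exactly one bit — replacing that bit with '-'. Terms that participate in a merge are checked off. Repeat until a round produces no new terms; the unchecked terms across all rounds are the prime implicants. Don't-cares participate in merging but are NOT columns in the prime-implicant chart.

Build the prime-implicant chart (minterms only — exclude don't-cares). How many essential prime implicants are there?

6

[col 0] 00001*, 00011*, 01001*, 01011*, 01110*, 10001*, 10101*, 10110*, 11100*, 11110*, 11111*
[col 1] -0001, -1110, 0-001*, 0-011*, 000-1*, 010-1*, 1-110, 10-01, 111-0, 1111-
[col 2] 0-0-1
Prime implicants: -0001, -1110, 0-0-1, 1-110, 10-01, 111-0, 1111-
PI chart (minterm → PIs covering it):
  1 | -0001,0-0-1
  3 | 0-0-1  (sole → essential)
  11 | 0-0-1  (sole → essential)
  14 | -1110  (sole → essential)
  17 | -0001,10-01
  21 | 10-01  (sole → essential)
  22 | 1-110  (sole → essential)
  28 | 111-0  (sole → essential)
  30 | -1110,1-110,111-0,1111-
  31 | 1111-  (sole → essential)
Essential prime implicants: -1110, 0-0-1, 1-110, 10-01, 111-0, 1111-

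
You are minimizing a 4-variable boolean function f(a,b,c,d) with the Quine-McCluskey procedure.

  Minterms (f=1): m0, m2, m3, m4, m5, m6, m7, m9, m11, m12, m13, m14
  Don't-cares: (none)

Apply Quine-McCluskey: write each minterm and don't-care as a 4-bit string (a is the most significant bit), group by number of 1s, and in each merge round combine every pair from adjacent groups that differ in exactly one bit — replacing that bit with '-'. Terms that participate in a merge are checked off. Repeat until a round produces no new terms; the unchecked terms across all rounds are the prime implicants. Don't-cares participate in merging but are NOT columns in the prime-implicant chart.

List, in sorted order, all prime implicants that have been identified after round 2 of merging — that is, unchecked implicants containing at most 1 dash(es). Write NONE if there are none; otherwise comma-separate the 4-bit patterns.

[col 0] 0000*, 0010*, 0011*, 0100*, 0101*, 0110*, 0111*, 1001*, 1011*, 1100*, 1101*, 1110*
[col 1] -011, -100*, -101*, -110*, 0-00*, 0-10*, 0-11*, 00-0*, 001-*, 01-0*, 01-1*, 010-*, 011-*, 1-01, 10-1, 11-0*, 110-*
[col 2] -1-0, -10-, 0--0, 0-1-, 01--
Prime implicants: -011, -1-0, -10-, 0--0, 0-1-, 01--, 1-01, 10-1

-011, 1-01, 10-1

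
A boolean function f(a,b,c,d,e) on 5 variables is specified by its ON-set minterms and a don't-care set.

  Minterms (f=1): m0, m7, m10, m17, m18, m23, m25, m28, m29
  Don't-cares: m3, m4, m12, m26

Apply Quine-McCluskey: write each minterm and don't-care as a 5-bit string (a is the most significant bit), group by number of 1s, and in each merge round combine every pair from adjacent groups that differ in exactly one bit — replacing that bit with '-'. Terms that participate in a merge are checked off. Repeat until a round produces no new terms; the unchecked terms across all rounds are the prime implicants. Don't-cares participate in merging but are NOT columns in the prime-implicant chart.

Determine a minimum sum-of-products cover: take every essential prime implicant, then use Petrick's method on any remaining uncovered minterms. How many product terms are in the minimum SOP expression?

6

[col 0] 00000*, 00011*, 00100*, 00111*, 01010*, 01100*, 10001*, 10010*, 10111*, 11001*, 11010*, 11100*, 11101*
[col 1] -0111, -1010, -1100, 0-100, 00-00, 00-11, 1-001, 1-010, 11-01, 1110-
Prime implicants: -0111, -1010, -1100, 0-100, 00-00, 00-11, 1-001, 1-010, 11-01, 1110-
PI chart (minterm → PIs covering it):
  0 | 00-00  (sole → essential)
  7 | -0111,00-11
  10 | -1010  (sole → essential)
  17 | 1-001  (sole → essential)
  18 | 1-010  (sole → essential)
  23 | -0111  (sole → essential)
  25 | 1-001,11-01
  28 | -1100,1110-
  29 | 11-01,1110-
Essential prime implicants: -0111, -1010, 00-00, 1-001, 1-010
Petrick residual → 1110-
Minimum SOP uses 6 PIs: b'cde + bc'de' + a'b'd'e' + ac'd'e + ac'de' + abcd'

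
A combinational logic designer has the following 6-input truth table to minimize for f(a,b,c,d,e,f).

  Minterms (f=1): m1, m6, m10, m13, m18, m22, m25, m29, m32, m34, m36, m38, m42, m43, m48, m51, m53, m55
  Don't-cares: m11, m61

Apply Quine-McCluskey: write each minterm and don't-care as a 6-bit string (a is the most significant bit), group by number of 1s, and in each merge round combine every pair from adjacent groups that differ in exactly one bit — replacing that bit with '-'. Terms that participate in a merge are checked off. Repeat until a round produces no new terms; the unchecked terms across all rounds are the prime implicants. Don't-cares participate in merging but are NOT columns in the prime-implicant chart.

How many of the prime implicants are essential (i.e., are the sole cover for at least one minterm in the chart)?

Round 0: 000001 000110✓ 001010✓ 001011✓ 001101✓ 010010✓ 010110✓ 011001✓ 011101✓ 100000✓ 100010✓ 100100✓ 100110✓ 101010✓ 101011✓ 110000✓ 110011✓ 110101✓ 110111✓ 111101✓
Round 1: -00110 -01010✓ -01011✓ -11101 0-0110 0-1101 00101-✓ 010-10 011-01 1-0000 10-010 100-00✓ 100-10✓ 1000-0✓ 1001-0✓ 10101-✓ 11-101 110-11 1101-1
Round 2: -0101- 100--0
PIs = {-00110, -0101-, -11101, 0-0110, 0-1101, 000001, 010-10, 011-01, 1-0000, 10-010, 100--0, 11-101, 110-11, 1101-1}
Coverage chart:
  m1: 000001 ←essential
  m6: -00110,0-0110
  m10: -0101- ←essential
  m13: 0-1101 ←essential
  m18: 010-10 ←essential
  m22: 0-0110,010-10
  m25: 011-01 ←essential
  m29: -11101,0-1101,011-01
  m32: 1-0000,100--0
  m34: 10-010,100--0
  m36: 100--0 ←essential
  m38: -00110,100--0
  m42: -0101-,10-010
  m43: -0101- ←essential
  m48: 1-0000 ←essential
  m51: 110-11 ←essential
  m53: 11-101,1101-1
  m55: 110-11,1101-1
Essential: -0101-, 0-1101, 000001, 010-10, 011-01, 1-0000, 100--0, 110-11

8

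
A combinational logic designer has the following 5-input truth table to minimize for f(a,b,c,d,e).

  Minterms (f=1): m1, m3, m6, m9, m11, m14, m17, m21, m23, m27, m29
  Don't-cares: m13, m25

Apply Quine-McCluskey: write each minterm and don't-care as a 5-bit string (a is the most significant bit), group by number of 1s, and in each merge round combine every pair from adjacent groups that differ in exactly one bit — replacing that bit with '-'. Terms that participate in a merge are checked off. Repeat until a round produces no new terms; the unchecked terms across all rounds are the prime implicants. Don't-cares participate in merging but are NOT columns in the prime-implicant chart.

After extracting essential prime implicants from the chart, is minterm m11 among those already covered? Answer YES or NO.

YES

size-2^0 implicants → 00001(✓)  00011(✓)  00110(✓)  01001(✓)  01011(✓)  01101(✓)  01110(✓)  10001(✓)  10101(✓)  10111(✓)  11001(✓)  11011(✓)  11101(✓)
size-2^1 implicants → -0001(✓)  -1001(✓)  -1011(✓)  -1101(✓)  0-001(✓)  0-011(✓)  0-110  000-1(✓)  01-01(✓)  010-1(✓)  1-001(✓)  1-101(✓)  10-01(✓)  101-1  11-01(✓)  110-1(✓)
size-2^2 implicants → --001  -1-01  -10-1  0-0-1  1--01
Unchecked terms (primes): --001, -1-01, -10-1, 0-0-1, 0-110, 1--01, 101-1
Minterm coverage:
  m1 ⊆ --001,0-0-1
  m3 ⊆ 0-0-1 [E]
  m6 ⊆ 0-110 [E]
  m9 ⊆ --001,-1-01,-10-1,0-0-1
  m11 ⊆ -10-1,0-0-1
  m14 ⊆ 0-110 [E]
  m17 ⊆ --001,1--01
  m21 ⊆ 1--01,101-1
  m23 ⊆ 101-1 [E]
  m27 ⊆ -10-1 [E]
  m29 ⊆ -1-01,1--01
E = {-10-1, 0-0-1, 0-110, 101-1}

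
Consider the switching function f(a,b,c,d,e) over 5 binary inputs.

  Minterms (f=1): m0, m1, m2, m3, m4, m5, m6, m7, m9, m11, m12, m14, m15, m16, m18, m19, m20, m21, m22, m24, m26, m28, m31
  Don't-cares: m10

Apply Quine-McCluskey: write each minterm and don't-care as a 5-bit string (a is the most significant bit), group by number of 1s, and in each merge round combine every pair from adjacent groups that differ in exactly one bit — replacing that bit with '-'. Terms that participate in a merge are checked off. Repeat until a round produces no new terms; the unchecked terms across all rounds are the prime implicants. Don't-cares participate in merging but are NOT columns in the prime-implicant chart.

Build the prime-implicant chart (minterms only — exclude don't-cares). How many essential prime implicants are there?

5

size-2^0 implicants → 00000(✓)  00001(✓)  00010(✓)  00011(✓)  00100(✓)  00101(✓)  00110(✓)  00111(✓)  01001(✓)  01010(✓)  01011(✓)  01100(✓)  01110(✓)  01111(✓)  10000(✓)  10010(✓)  10011(✓)  10100(✓)  10101(✓)  10110(✓)  11000(✓)  11010(✓)  11100(✓)  11111(✓)
size-2^1 implicants → -0000(✓)  -0010(✓)  -0011(✓)  -0100(✓)  -0101(✓)  -0110(✓)  -1010(✓)  -1100(✓)  -1111  0-001(✓)  0-010(✓)  0-011(✓)  0-100(✓)  0-110(✓)  0-111(✓)  00-00(✓)  00-01(✓)  00-10(✓)  00-11(✓)  000-0(✓)  000-1(✓)  0000-(✓)  0001-(✓)  001-0(✓)  001-1(✓)  0010-(✓)  0011-(✓)  01-10(✓)  01-11(✓)  010-1(✓)  0101-(✓)  011-0(✓)  0111-(✓)  1-000(✓)  1-010(✓)  1-100(✓)  10-00(✓)  10-10(✓)  100-0(✓)  1001-(✓)  101-0(✓)  1010-(✓)  11-00(✓)  110-0(✓)
size-2^2 implicants → --010  --100  -0-00(✓)  -0-10(✓)  -00-0(✓)  -001-  -01-0(✓)  -010-  0--10(✓)  0--11(✓)  0-0-1  0-01-(✓)  0-1-0  0-11-(✓)  00--0(✓)  00--1(✓)  00-0-(✓)  00-1-(✓)  000--(✓)  001--(✓)  01-1-(✓)  1--00  1-0-0  10--0(✓)
size-2^3 implicants → -0--0  0--1-  00---
Unchecked terms (primes): --010, --100, -0--0, -001-, -010-, -1111, 0--1-, 0-0-1, 0-1-0, 00---, 1--00, 1-0-0
Minterm coverage:
  m0 ⊆ -0--0,00---
  m1 ⊆ 0-0-1,00---
  m2 ⊆ --010,-0--0,-001-,0--1-,00---
  m3 ⊆ -001-,0--1-,0-0-1,00---
  m4 ⊆ --100,-0--0,-010-,0-1-0,00---
  m5 ⊆ -010-,00---
  m6 ⊆ -0--0,0--1-,0-1-0,00---
  m7 ⊆ 0--1-,00---
  m9 ⊆ 0-0-1 [E]
  m11 ⊆ 0--1-,0-0-1
  m12 ⊆ --100,0-1-0
  m14 ⊆ 0--1-,0-1-0
  m15 ⊆ -1111,0--1-
  m16 ⊆ -0--0,1--00,1-0-0
  m18 ⊆ --010,-0--0,-001-,1-0-0
  m19 ⊆ -001- [E]
  m20 ⊆ --100,-0--0,-010-,1--00
  m21 ⊆ -010- [E]
  m22 ⊆ -0--0 [E]
  m24 ⊆ 1--00,1-0-0
  m26 ⊆ --010,1-0-0
  m28 ⊆ --100,1--00
  m31 ⊆ -1111 [E]
E = {-0--0, -001-, -010-, -1111, 0-0-1}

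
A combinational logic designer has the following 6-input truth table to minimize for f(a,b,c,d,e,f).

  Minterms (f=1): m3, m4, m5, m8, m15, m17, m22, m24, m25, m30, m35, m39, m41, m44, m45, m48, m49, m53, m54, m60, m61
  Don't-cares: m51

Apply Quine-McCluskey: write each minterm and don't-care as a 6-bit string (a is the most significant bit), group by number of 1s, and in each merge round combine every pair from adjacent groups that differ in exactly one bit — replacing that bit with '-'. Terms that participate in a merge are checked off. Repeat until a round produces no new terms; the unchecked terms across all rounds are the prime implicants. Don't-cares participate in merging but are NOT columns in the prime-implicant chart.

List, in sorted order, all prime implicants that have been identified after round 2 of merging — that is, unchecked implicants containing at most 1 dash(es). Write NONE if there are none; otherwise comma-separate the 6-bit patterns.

size-2^0 implicants → 000011(✓)  000100(✓)  000101(✓)  001000(✓)  001111  010001(✓)  010110(✓)  011000(✓)  011001(✓)  011110(✓)  100011(✓)  100111(✓)  101001(✓)  101100(✓)  101101(✓)  110000(✓)  110001(✓)  110011(✓)  110101(✓)  110110(✓)  111100(✓)  111101(✓)
size-2^1 implicants → -00011  -10001  -10110  0-1000  00010-  01-001  01-110  01100-  1-0011  1-1100(✓)  1-1101(✓)  100-11  101-01  10110-(✓)  11-101  110-01  1100-1  11000-  11110-(✓)
size-2^2 implicants → 1-110-
Unchecked terms (primes): -00011, -10001, -10110, 0-1000, 00010-, 001111, 01-001, 01-110, 01100-, 1-0011, 1-110-, 100-11, 101-01, 11-101, 110-01, 1100-1, 11000-

-00011, -10001, -10110, 0-1000, 00010-, 001111, 01-001, 01-110, 01100-, 1-0011, 100-11, 101-01, 11-101, 110-01, 1100-1, 11000-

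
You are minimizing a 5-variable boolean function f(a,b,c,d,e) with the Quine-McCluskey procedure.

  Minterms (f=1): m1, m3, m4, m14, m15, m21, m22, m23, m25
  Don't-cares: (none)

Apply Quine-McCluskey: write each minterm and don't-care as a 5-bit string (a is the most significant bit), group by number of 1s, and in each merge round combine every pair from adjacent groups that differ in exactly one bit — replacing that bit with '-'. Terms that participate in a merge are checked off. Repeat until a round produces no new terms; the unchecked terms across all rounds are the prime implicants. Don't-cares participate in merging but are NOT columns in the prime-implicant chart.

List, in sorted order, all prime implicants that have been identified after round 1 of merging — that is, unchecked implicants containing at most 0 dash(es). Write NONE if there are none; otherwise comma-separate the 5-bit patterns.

00100, 11001

Round 0: 00001✓ 00011✓ 00100 01110✓ 01111✓ 10101✓ 10110✓ 10111✓ 11001
Round 1: 000-1 0111- 101-1 1011-
PIs = {000-1, 00100, 0111-, 101-1, 1011-, 11001}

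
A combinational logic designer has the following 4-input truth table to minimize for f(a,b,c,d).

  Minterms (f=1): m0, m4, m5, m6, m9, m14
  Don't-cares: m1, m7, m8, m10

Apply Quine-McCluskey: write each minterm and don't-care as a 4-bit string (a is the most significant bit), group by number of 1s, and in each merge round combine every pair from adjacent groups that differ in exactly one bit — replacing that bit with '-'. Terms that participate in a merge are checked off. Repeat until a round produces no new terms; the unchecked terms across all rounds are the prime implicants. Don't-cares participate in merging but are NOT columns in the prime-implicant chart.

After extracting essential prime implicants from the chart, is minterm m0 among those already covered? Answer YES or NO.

[col 0] 0000*, 0001*, 0100*, 0101*, 0110*, 0111*, 1000*, 1001*, 1010*, 1110*
[col 1] -000*, -001*, -110, 0-00*, 0-01*, 000-*, 01-0*, 01-1*, 010-*, 011-*, 1-10, 10-0, 100-*
[col 2] -00-, 0-0-, 01--
Prime implicants: -00-, -110, 0-0-, 01--, 1-10, 10-0
PI chart (minterm → PIs covering it):
  0 | -00-,0-0-
  4 | 0-0-,01--
  5 | 0-0-,01--
  6 | -110,01--
  9 | -00-  (sole → essential)
  14 | -110,1-10
Essential prime implicants: -00-

YES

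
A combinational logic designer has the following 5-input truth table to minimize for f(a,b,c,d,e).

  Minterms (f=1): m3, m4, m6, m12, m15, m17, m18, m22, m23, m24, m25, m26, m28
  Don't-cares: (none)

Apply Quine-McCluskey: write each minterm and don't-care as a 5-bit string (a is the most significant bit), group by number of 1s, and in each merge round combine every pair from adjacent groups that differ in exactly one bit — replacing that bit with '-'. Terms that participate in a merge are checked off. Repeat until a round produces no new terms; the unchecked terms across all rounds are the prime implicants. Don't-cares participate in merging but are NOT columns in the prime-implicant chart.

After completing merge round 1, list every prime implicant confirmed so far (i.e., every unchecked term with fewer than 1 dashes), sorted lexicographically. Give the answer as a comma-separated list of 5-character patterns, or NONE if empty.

Round 0: 00011 00100✓ 00110✓ 01100✓ 01111 10001✓ 10010✓ 10110✓ 10111✓ 11000✓ 11001✓ 11010✓ 11100✓
Round 1: -0110 -1100 0-100 001-0 1-001 1-010 10-10 1011- 11-00 110-0 1100-
PIs = {-0110, -1100, 0-100, 00011, 001-0, 01111, 1-001, 1-010, 10-10, 1011-, 11-00, 110-0, 1100-}

00011, 01111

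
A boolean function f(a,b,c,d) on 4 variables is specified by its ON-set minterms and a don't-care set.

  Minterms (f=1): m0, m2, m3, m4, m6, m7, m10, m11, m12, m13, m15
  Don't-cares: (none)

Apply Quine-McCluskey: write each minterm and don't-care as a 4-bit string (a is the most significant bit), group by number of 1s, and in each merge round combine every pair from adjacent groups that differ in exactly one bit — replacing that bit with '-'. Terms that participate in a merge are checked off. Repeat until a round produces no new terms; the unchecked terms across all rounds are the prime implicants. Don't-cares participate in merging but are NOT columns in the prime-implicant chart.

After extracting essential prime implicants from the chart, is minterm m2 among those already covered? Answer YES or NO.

YES

[col 0] 0000*, 0010*, 0011*, 0100*, 0110*, 0111*, 1010*, 1011*, 1100*, 1101*, 1111*
[col 1] -010*, -011*, -100, -111*, 0-00*, 0-10*, 0-11*, 00-0*, 001-*, 01-0*, 011-*, 1-11*, 101-*, 11-1, 110-
[col 2] --11, -01-, 0--0, 0-1-
Prime implicants: --11, -01-, -100, 0--0, 0-1-, 11-1, 110-
PI chart (minterm → PIs covering it):
  0 | 0--0  (sole → essential)
  2 | -01-,0--0,0-1-
  3 | --11,-01-,0-1-
  4 | -100,0--0
  6 | 0--0,0-1-
  7 | --11,0-1-
  10 | -01-  (sole → essential)
  11 | --11,-01-
  12 | -100,110-
  13 | 11-1,110-
  15 | --11,11-1
Essential prime implicants: -01-, 0--0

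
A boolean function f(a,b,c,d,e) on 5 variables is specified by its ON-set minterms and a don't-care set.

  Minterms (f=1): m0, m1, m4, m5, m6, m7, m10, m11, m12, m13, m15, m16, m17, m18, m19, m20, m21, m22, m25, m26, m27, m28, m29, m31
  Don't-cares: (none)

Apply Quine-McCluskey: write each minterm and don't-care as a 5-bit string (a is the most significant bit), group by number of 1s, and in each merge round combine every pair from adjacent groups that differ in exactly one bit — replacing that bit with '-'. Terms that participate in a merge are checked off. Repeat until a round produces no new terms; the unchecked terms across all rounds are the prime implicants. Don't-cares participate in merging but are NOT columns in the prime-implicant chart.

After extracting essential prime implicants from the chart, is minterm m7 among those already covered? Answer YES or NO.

[col 0] 00000*, 00001*, 00100*, 00101*, 00110*, 00111*, 01010*, 01011*, 01100*, 01101*, 01111*, 10000*, 10001*, 10010*, 10011*, 10100*, 10101*, 10110*, 11001*, 11010*, 11011*, 11100*, 11101*, 11111*
[col 1] -0000*, -0001*, -0100*, -0101*, -0110*, -1010*, -1011*, -1100*, -1101*, -1111*, 0-100*, 0-101*, 0-111*, 00-00*, 00-01*, 0000-*, 001-0*, 001-1*, 0010-*, 0011-*, 01-11*, 0101-*, 011-1*, 0110-*, 1-001*, 1-010*, 1-011*, 1-100*, 1-101*, 10-00*, 10-01*, 10-10*, 100-0*, 100-1*, 1000-*, 1001-*, 101-0*, 1010-*, 11-01*, 11-11*, 110-1*, 1101-*, 111-1*, 1110-*
[col 2] --100*, --101*, -0-00*, -0-01*, -000-*, -01-0, -010-*, -1-11, -101-, -11-1, -110-*, 0-1-1, 0-10-*, 00-0-*, 001--, 1--01, 1-0-1, 1-01-, 1-10-*, 10--0, 10-0-*, 100--, 11--1
[col 3] --10-, -0-0-
Prime implicants: --10-, -0-0-, -01-0, -1-11, -101-, -11-1, 0-1-1, 001--, 1--01, 1-0-1, 1-01-, 10--0, 100--, 11--1
PI chart (minterm → PIs covering it):
  0 | -0-0-  (sole → essential)
  1 | -0-0-  (sole → essential)
  4 | --10-,-0-0-,-01-0,001--
  5 | --10-,-0-0-,0-1-1,001--
  6 | -01-0,001--
  7 | 0-1-1,001--
  10 | -101-  (sole → essential)
  11 | -1-11,-101-
  12 | --10-  (sole → essential)
  13 | --10-,-11-1,0-1-1
  15 | -1-11,-11-1,0-1-1
  16 | -0-0-,10--0,100--
  17 | -0-0-,1--01,1-0-1,100--
  18 | 1-01-,10--0,100--
  19 | 1-0-1,1-01-,100--
  20 | --10-,-0-0-,-01-0,10--0
  21 | --10-,-0-0-,1--01
  22 | -01-0,10--0
  25 | 1--01,1-0-1,11--1
  26 | -101-,1-01-
  27 | -1-11,-101-,1-0-1,1-01-,11--1
  28 | --10-  (sole → essential)
  29 | --10-,-11-1,1--01,11--1
  31 | -1-11,-11-1,11--1
Essential prime implicants: --10-, -0-0-, -101-

NO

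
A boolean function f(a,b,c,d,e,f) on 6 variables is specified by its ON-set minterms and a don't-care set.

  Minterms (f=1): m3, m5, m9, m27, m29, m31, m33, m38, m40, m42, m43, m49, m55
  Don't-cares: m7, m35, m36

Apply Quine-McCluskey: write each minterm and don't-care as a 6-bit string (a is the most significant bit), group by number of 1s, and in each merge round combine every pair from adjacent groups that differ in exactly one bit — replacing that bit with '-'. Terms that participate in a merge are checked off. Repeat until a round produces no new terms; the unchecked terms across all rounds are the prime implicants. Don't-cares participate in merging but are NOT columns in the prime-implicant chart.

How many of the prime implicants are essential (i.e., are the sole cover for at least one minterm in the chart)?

[col 0] 000011*, 000101*, 000111*, 001001, 011011*, 011101*, 011111*, 100001*, 100011*, 100100*, 100110*, 101000*, 101010*, 101011*, 110001*, 110111
[col 1] -00011, 000-11, 0001-1, 011-11, 0111-1, 1-0001, 10-011, 1000-1, 1001-0, 1010-0, 10101-
Prime implicants: -00011, 000-11, 0001-1, 001001, 011-11, 0111-1, 1-0001, 10-011, 1000-1, 1001-0, 1010-0, 10101-, 110111
PI chart (minterm → PIs covering it):
  3 | -00011,000-11
  5 | 0001-1  (sole → essential)
  9 | 001001  (sole → essential)
  27 | 011-11  (sole → essential)
  29 | 0111-1  (sole → essential)
  31 | 011-11,0111-1
  33 | 1-0001,1000-1
  38 | 1001-0  (sole → essential)
  40 | 1010-0  (sole → essential)
  42 | 1010-0,10101-
  43 | 10-011,10101-
  49 | 1-0001  (sole → essential)
  55 | 110111  (sole → essential)
Essential prime implicants: 0001-1, 001001, 011-11, 0111-1, 1-0001, 1001-0, 1010-0, 110111

8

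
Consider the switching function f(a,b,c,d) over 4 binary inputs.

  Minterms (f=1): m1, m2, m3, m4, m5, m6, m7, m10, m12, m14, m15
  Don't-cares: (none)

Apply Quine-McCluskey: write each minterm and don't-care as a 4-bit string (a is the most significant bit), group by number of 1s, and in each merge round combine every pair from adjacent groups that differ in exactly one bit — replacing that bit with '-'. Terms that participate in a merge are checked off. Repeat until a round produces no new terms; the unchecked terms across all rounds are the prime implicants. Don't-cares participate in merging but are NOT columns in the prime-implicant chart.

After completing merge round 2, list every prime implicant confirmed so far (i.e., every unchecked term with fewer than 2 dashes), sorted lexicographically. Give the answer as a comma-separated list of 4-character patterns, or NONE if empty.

NONE

Round 0: 0001✓ 0010✓ 0011✓ 0100✓ 0101✓ 0110✓ 0111✓ 1010✓ 1100✓ 1110✓ 1111✓
Round 1: -010✓ -100✓ -110✓ -111✓ 0-01✓ 0-10✓ 0-11✓ 00-1✓ 001-✓ 01-0✓ 01-1✓ 010-✓ 011-✓ 1-10✓ 11-0✓ 111-✓
Round 2: --10 -1-0 -11- 0--1 0-1- 01--
PIs = {--10, -1-0, -11-, 0--1, 0-1-, 01--}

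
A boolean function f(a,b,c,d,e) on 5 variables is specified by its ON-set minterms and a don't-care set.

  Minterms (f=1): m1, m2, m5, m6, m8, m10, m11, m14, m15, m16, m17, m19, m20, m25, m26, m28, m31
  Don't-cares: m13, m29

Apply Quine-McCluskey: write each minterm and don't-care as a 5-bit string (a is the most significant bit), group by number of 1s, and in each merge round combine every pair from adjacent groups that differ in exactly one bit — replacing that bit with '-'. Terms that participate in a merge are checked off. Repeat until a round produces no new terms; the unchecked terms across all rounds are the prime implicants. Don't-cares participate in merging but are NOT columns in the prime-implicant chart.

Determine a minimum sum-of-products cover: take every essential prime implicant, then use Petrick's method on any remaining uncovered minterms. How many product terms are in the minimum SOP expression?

10

[col 0] 00001*, 00010*, 00101*, 00110*, 01000*, 01010*, 01011*, 01101*, 01110*, 01111*, 10000*, 10001*, 10011*, 10100*, 11001*, 11010*, 11100*, 11101*, 11111*
[col 1] -0001, -1010, -1101*, -1111*, 0-010*, 0-101, 0-110*, 00-01, 00-10*, 01-10*, 01-11*, 010-0, 0101-*, 011-1*, 0111-*, 1-001, 1-100, 10-00, 100-1, 1000-, 11-01, 111-1*, 1110-
[col 2] -11-1, 0--10, 01-1-
Prime implicants: -0001, -1010, -11-1, 0--10, 0-101, 00-01, 01-1-, 010-0, 1-001, 1-100, 10-00, 100-1, 1000-, 11-01, 1110-
PI chart (minterm → PIs covering it):
  1 | -0001,00-01
  2 | 0--10  (sole → essential)
  5 | 0-101,00-01
  6 | 0--10  (sole → essential)
  8 | 010-0  (sole → essential)
  10 | -1010,0--10,01-1-,010-0
  11 | 01-1-  (sole → essential)
  14 | 0--10,01-1-
  15 | -11-1,01-1-
  16 | 10-00,1000-
  17 | -0001,1-001,100-1,1000-
  19 | 100-1  (sole → essential)
  20 | 1-100,10-00
  25 | 1-001,11-01
  26 | -1010  (sole → essential)
  28 | 1-100,1110-
  31 | -11-1  (sole → essential)
Essential prime implicants: -1010, -11-1, 0--10, 01-1-, 010-0, 100-1
Petrick residual → 00-01, 1-001, 1-100, 10-00
Minimum SOP uses 10 PIs: bc'de' + bce + a'de' + a'b'd'e + a'bd + a'bc'e' + ac'd'e + acd'e' + ab'd'e' + ab'c'e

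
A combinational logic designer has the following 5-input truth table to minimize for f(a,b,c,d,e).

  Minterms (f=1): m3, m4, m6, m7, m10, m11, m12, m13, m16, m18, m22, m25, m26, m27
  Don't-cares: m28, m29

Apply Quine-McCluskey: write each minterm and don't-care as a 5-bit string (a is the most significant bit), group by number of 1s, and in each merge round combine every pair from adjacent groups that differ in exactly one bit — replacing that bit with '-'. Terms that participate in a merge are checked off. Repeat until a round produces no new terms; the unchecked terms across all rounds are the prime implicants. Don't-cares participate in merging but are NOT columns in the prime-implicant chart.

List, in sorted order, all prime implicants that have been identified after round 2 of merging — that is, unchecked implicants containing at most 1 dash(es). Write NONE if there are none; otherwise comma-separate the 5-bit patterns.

[col 0] 00011*, 00100*, 00110*, 00111*, 01010*, 01011*, 01100*, 01101*, 10000*, 10010*, 10110*, 11001*, 11010*, 11011*, 11100*, 11101*
[col 1] -0110, -1010*, -1011*, -1100*, -1101*, 0-011, 0-100, 00-11, 001-0, 0011-, 0101-*, 0110-*, 1-010, 10-10, 100-0, 11-01, 110-1, 1101-*, 1110-*
[col 2] -101-, -110-
Prime implicants: -0110, -101-, -110-, 0-011, 0-100, 00-11, 001-0, 0011-, 1-010, 10-10, 100-0, 11-01, 110-1

-0110, 0-011, 0-100, 00-11, 001-0, 0011-, 1-010, 10-10, 100-0, 11-01, 110-1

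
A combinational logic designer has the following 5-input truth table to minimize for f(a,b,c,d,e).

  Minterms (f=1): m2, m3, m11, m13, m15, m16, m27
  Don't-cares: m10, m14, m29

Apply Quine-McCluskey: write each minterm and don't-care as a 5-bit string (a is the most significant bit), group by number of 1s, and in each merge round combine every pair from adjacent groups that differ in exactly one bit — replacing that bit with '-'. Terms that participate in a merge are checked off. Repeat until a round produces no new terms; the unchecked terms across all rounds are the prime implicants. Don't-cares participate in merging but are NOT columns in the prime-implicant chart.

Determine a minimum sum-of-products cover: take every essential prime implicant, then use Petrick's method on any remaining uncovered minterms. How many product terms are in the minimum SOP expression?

[col 0] 00010*, 00011*, 01010*, 01011*, 01101*, 01110*, 01111*, 10000, 11011*, 11101*
[col 1] -1011, -1101, 0-010*, 0-011*, 0001-*, 01-10*, 01-11*, 0101-*, 011-1, 0111-*
[col 2] 0-01-, 01-1-
Prime implicants: -1011, -1101, 0-01-, 01-1-, 011-1, 10000
PI chart (minterm → PIs covering it):
  2 | 0-01-  (sole → essential)
  3 | 0-01-  (sole → essential)
  11 | -1011,0-01-,01-1-
  13 | -1101,011-1
  15 | 01-1-,011-1
  16 | 10000  (sole → essential)
  27 | -1011  (sole → essential)
Essential prime implicants: -1011, 0-01-, 10000
Petrick residual → 011-1
Minimum SOP uses 4 PIs: bc'de + a'c'd + a'bce + ab'c'd'e'

4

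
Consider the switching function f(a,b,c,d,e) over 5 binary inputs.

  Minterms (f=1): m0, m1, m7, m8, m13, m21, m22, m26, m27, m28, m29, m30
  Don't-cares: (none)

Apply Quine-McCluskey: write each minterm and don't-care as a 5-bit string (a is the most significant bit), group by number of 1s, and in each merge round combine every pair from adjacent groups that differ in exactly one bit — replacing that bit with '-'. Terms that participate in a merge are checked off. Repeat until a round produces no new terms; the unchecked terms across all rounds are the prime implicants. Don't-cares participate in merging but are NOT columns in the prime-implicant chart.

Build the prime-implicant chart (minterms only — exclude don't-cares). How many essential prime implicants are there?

7

size-2^0 implicants → 00000(✓)  00001(✓)  00111  01000(✓)  01101(✓)  10101(✓)  10110(✓)  11010(✓)  11011(✓)  11100(✓)  11101(✓)  11110(✓)
size-2^1 implicants → -1101  0-000  0000-  1-101  1-110  11-10  1101-  111-0  1110-
Unchecked terms (primes): -1101, 0-000, 0000-, 00111, 1-101, 1-110, 11-10, 1101-, 111-0, 1110-
Minterm coverage:
  m0 ⊆ 0-000,0000-
  m1 ⊆ 0000- [E]
  m7 ⊆ 00111 [E]
  m8 ⊆ 0-000 [E]
  m13 ⊆ -1101 [E]
  m21 ⊆ 1-101 [E]
  m22 ⊆ 1-110 [E]
  m26 ⊆ 11-10,1101-
  m27 ⊆ 1101- [E]
  m28 ⊆ 111-0,1110-
  m29 ⊆ -1101,1-101,1110-
  m30 ⊆ 1-110,11-10,111-0
E = {-1101, 0-000, 0000-, 00111, 1-101, 1-110, 1101-}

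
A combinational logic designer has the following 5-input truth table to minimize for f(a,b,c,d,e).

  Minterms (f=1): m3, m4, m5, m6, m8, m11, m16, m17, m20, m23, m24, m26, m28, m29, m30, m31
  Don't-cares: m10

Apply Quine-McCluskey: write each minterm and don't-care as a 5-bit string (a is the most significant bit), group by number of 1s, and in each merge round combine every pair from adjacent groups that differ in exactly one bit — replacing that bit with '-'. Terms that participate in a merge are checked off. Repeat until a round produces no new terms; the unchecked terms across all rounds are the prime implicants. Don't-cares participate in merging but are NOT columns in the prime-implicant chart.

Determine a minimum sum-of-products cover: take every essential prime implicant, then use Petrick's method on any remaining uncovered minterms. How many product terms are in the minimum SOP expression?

8

[col 0] 00011*, 00100*, 00101*, 00110*, 01000*, 01010*, 01011*, 10000*, 10001*, 10100*, 10111*, 11000*, 11010*, 11100*, 11101*, 11110*, 11111*
[col 1] -0100, -1000*, -1010*, 0-011, 001-0, 0010-, 010-0*, 0101-, 1-000*, 1-100*, 1-111, 10-00*, 1000-, 11-00*, 11-10*, 110-0*, 111-0*, 111-1*, 1110-*, 1111-*
[col 2] -10-0, 1--00, 11--0, 111--
Prime implicants: -0100, -10-0, 0-011, 001-0, 0010-, 0101-, 1--00, 1-111, 1000-, 11--0, 111--
PI chart (minterm → PIs covering it):
  3 | 0-011  (sole → essential)
  4 | -0100,001-0,0010-
  5 | 0010-  (sole → essential)
  6 | 001-0  (sole → essential)
  8 | -10-0  (sole → essential)
  11 | 0-011,0101-
  16 | 1--00,1000-
  17 | 1000-  (sole → essential)
  20 | -0100,1--00
  23 | 1-111  (sole → essential)
  24 | -10-0,1--00,11--0
  26 | -10-0,11--0
  28 | 1--00,11--0,111--
  29 | 111--  (sole → essential)
  30 | 11--0,111--
  31 | 1-111,111--
Essential prime implicants: -10-0, 0-011, 001-0, 0010-, 1-111, 1000-, 111--
Petrick residual → -0100
Minimum SOP uses 8 PIs: b'cd'e' + bc'e' + a'c'de + a'b'ce' + a'b'cd' + acde + ab'c'd' + abc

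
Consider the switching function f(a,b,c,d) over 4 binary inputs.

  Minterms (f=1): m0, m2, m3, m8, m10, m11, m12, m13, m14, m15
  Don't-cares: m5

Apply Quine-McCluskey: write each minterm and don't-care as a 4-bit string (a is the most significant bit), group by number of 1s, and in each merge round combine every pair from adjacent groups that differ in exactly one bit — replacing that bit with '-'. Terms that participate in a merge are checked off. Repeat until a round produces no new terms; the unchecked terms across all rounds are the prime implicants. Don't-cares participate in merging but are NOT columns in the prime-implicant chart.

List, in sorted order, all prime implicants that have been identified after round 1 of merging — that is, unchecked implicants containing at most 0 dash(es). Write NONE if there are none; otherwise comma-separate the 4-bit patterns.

size-2^0 implicants → 0000(✓)  0010(✓)  0011(✓)  0101(✓)  1000(✓)  1010(✓)  1011(✓)  1100(✓)  1101(✓)  1110(✓)  1111(✓)
size-2^1 implicants → -000(✓)  -010(✓)  -011(✓)  -101  00-0(✓)  001-(✓)  1-00(✓)  1-10(✓)  1-11(✓)  10-0(✓)  101-(✓)  11-0(✓)  11-1(✓)  110-(✓)  111-(✓)
size-2^2 implicants → -0-0  -01-  1--0  1-1-  11--
Unchecked terms (primes): -0-0, -01-, -101, 1--0, 1-1-, 11--

NONE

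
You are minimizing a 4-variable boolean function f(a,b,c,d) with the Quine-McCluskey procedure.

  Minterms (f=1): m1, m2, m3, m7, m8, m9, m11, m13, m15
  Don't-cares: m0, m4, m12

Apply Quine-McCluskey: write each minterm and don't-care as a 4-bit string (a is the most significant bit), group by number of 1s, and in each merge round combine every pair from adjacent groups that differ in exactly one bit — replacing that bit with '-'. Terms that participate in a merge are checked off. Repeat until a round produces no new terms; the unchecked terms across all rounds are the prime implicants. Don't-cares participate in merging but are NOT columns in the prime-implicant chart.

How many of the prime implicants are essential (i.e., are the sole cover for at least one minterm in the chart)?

[col 0] 0000*, 0001*, 0010*, 0011*, 0100*, 0111*, 1000*, 1001*, 1011*, 1100*, 1101*, 1111*
[col 1] -000*, -001*, -011*, -100*, -111*, 0-00*, 0-11*, 00-0*, 00-1*, 000-*, 001-*, 1-00*, 1-01*, 1-11*, 10-1*, 100-*, 11-1*, 110-*
[col 2] --00, --11, -0-1, -00-, 00--, 1--1, 1-0-
Prime implicants: --00, --11, -0-1, -00-, 00--, 1--1, 1-0-
PI chart (minterm → PIs covering it):
  1 | -0-1,-00-,00--
  2 | 00--  (sole → essential)
  3 | --11,-0-1,00--
  7 | --11  (sole → essential)
  8 | --00,-00-,1-0-
  9 | -0-1,-00-,1--1,1-0-
  11 | --11,-0-1,1--1
  13 | 1--1,1-0-
  15 | --11,1--1
Essential prime implicants: --11, 00--

2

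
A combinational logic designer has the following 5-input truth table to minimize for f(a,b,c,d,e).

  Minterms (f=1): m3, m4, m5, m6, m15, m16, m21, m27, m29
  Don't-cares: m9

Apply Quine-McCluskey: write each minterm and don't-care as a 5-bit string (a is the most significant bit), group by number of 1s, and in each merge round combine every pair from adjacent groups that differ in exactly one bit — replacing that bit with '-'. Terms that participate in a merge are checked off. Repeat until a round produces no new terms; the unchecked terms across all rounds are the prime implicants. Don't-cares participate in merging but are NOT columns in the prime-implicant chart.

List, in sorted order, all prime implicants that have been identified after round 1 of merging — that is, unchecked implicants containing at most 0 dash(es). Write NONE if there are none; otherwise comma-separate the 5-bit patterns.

00011, 01001, 01111, 10000, 11011

size-2^0 implicants → 00011  00100(✓)  00101(✓)  00110(✓)  01001  01111  10000  10101(✓)  11011  11101(✓)
size-2^1 implicants → -0101  001-0  0010-  1-101
Unchecked terms (primes): -0101, 00011, 001-0, 0010-, 01001, 01111, 1-101, 10000, 11011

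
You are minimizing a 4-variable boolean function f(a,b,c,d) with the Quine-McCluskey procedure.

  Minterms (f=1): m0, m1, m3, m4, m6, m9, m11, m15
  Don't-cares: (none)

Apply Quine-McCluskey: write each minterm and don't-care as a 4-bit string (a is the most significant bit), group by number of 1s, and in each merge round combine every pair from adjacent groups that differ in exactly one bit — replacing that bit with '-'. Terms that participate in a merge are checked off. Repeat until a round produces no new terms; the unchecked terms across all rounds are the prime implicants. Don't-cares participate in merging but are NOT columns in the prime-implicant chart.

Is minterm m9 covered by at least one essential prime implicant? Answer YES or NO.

YES

Round 0: 0000✓ 0001✓ 0011✓ 0100✓ 0110✓ 1001✓ 1011✓ 1111✓
Round 1: -001✓ -011✓ 0-00 00-1✓ 000- 01-0 1-11 10-1✓
Round 2: -0-1
PIs = {-0-1, 0-00, 000-, 01-0, 1-11}
Coverage chart:
  m0: 0-00,000-
  m1: -0-1,000-
  m3: -0-1 ←essential
  m4: 0-00,01-0
  m6: 01-0 ←essential
  m9: -0-1 ←essential
  m11: -0-1,1-11
  m15: 1-11 ←essential
Essential: -0-1, 01-0, 1-11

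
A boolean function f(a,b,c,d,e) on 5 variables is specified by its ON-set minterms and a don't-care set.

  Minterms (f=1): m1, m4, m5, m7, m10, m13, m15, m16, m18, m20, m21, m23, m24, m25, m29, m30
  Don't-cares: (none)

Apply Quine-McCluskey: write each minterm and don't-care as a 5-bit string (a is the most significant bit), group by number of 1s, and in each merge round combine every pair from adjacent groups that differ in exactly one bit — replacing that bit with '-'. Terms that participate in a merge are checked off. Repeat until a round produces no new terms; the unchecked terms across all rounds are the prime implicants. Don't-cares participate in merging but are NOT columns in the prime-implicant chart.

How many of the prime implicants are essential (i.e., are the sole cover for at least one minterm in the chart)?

7

[col 0] 00001*, 00100*, 00101*, 00111*, 01010, 01101*, 01111*, 10000*, 10010*, 10100*, 10101*, 10111*, 11000*, 11001*, 11101*, 11110
[col 1] -0100*, -0101*, -0111*, -1101*, 0-101*, 0-111*, 00-01, 001-1*, 0010-*, 011-1*, 1-000, 1-101*, 10-00, 100-0, 101-1*, 1010-*, 11-01, 1100-
[col 2] --101, -01-1, -010-, 0-1-1
Prime implicants: --101, -01-1, -010-, 0-1-1, 00-01, 01010, 1-000, 10-00, 100-0, 11-01, 1100-, 11110
PI chart (minterm → PIs covering it):
  1 | 00-01  (sole → essential)
  4 | -010-  (sole → essential)
  5 | --101,-01-1,-010-,0-1-1,00-01
  7 | -01-1,0-1-1
  10 | 01010  (sole → essential)
  13 | --101,0-1-1
  15 | 0-1-1  (sole → essential)
  16 | 1-000,10-00,100-0
  18 | 100-0  (sole → essential)
  20 | -010-,10-00
  21 | --101,-01-1,-010-
  23 | -01-1  (sole → essential)
  24 | 1-000,1100-
  25 | 11-01,1100-
  29 | --101,11-01
  30 | 11110  (sole → essential)
Essential prime implicants: -01-1, -010-, 0-1-1, 00-01, 01010, 100-0, 11110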